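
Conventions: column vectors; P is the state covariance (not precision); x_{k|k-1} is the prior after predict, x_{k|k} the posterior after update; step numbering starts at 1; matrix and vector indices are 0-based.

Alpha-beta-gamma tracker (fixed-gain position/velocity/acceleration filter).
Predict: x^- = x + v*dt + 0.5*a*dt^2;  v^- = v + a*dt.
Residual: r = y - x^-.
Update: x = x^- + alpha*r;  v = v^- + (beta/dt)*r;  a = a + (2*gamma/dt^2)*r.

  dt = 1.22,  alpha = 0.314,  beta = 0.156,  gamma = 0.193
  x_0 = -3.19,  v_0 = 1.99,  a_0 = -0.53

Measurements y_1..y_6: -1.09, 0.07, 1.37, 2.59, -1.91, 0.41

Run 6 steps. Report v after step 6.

step 1: x_pred=-1.1566  r=0.0666  x^+=-1.1357  v^+=1.3519  a^+=-0.5127
step 2: x_pred=0.1321  r=-0.0621  x^+=0.1126  v^+=0.7185  a^+=-0.5288
step 3: x_pred=0.5956  r=0.7744  x^+=0.8387  v^+=0.1723  a^+=-0.3280
step 4: x_pred=0.8049  r=1.7851  x^+=1.3654  v^+=0.0005  a^+=0.1350
step 5: x_pred=1.4664  r=-3.3764  x^+=0.4062  v^+=-0.2666  a^+=-0.7407
step 6: x_pred=-0.4702  r=0.8802  x^+=-0.1938  v^+=-1.0577  a^+=-0.5124

v_post = -1.0577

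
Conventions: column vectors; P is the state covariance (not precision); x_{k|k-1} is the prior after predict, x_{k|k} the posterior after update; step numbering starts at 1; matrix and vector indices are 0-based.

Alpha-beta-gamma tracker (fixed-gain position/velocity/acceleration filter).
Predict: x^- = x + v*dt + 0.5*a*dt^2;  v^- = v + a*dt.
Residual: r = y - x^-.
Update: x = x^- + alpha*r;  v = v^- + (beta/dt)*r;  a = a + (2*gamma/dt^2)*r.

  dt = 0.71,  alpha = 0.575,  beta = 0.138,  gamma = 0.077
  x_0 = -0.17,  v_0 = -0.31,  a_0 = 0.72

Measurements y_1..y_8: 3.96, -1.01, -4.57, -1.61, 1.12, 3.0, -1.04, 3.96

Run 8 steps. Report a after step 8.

a_post = 1.2505

step 1: x_pred=-0.2086  r=4.1686  x^+=2.1883  v^+=1.0114  a^+=1.9935
step 2: x_pred=3.4089  r=-4.4189  x^+=0.8680  v^+=1.5679  a^+=0.6435
step 3: x_pred=2.1435  r=-6.7135  x^+=-1.7168  v^+=0.7200  a^+=-1.4074
step 4: x_pred=-1.5603  r=-0.0497  x^+=-1.5889  v^+=-0.2889  a^+=-1.4226
step 5: x_pred=-2.1526  r=3.2726  x^+=-0.2709  v^+=-0.6629  a^+=-0.4228
step 6: x_pred=-0.8481  r=3.8481  x^+=1.3646  v^+=-0.2151  a^+=0.7528
step 7: x_pred=1.4016  r=-2.4416  x^+=-0.0023  v^+=-0.1552  a^+=0.0069
step 8: x_pred=-0.1108  r=4.0708  x^+=2.2299  v^+=0.6409  a^+=1.2505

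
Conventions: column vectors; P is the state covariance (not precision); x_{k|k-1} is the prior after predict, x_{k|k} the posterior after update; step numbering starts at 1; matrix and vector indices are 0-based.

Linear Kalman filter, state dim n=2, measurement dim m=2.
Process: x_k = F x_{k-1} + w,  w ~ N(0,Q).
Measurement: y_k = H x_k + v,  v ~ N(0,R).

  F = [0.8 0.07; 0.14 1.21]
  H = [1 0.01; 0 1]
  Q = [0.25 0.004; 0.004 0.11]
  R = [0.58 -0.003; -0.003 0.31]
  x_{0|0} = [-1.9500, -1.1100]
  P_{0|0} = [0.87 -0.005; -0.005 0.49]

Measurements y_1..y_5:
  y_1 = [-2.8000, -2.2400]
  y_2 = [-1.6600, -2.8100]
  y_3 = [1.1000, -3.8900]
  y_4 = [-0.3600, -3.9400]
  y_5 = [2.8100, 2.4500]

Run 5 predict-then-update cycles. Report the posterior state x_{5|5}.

step 1: x^-=[-1.6377, -1.6161]  P^-=[0.8086 0.1381; 0.1381 0.8428]  S=[1.3915 0.1435; 0.1435 1.1528]  K=[0.5772 0.0479; 0.0303 0.7273]  nu=[-1.1461, -0.6239]  x^+=[-2.3291, -2.1046]  P^+=[0.3345 0.0131; 0.0131 0.2254]
step 2: x^-=[-2.0106, -2.8726]  P^-=[0.4666 0.0734; 0.0734 0.4510]  S=[1.0482 0.0749; 0.0749 0.7610]  K=[0.4421 0.0529; 0.0322 0.5895]  nu=[0.3794, 0.0626]  x^+=[-1.8396, -2.8235]  P^+=[0.2561 0.0151; 0.0151 0.1826]
step 3: x^-=[-1.6693, -3.6740]  P^-=[0.4165 0.0629; 0.0629 0.3875]  S=[0.9978 0.0638; 0.0638 0.6975]  K=[0.4147 0.0523; 0.0316 0.5527]  nu=[2.8061, -0.2160]  x^+=[-0.5169, -3.7047]  P^+=[0.2402 0.0150; 0.0150 0.1712]
step 4: x^-=[-0.6729, -4.5551]  P^-=[0.4063 0.0600; 0.0600 0.3705]  S=[0.9875 0.0607; 0.0607 0.6805]  K=[0.4088 0.0517; 0.0312 0.5417]  nu=[0.3584, 0.6151]  x^+=[-0.4945, -4.2107]  P^+=[0.2368 0.0148; 0.0148 0.1678]
step 5: x^-=[-0.6904, -5.1642]  P^-=[0.4040 0.0592; 0.0592 0.3654]  S=[0.9853 0.0599; 0.0599 0.6754]  K=[0.4076 0.0516; 0.0311 0.5382]  nu=[3.5520, 7.6142]  x^+=[1.1498, -0.9555]  P^+=[0.2361 0.0148; 0.0148 0.1668]

x_post = [1.1498, -0.9555]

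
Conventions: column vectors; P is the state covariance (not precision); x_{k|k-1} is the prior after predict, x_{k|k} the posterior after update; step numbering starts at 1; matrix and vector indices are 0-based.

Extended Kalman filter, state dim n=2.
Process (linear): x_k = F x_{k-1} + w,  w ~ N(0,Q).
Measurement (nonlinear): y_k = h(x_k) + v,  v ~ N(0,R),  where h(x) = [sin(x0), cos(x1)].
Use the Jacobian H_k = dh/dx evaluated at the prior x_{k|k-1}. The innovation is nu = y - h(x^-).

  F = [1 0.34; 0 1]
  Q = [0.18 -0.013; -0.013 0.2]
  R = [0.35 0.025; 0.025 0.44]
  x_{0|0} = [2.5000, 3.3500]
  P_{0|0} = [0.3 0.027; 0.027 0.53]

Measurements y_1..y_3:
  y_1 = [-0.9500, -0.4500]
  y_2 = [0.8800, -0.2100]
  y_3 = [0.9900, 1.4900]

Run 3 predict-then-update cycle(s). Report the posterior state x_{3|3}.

step 1: x^-=[3.6390, 3.3500]  P^-=[0.5596 0.1942; 0.1942 0.7300]  H_jac=[-0.8788 0.0000; 0.0000 0.2069]  S=[0.7822 -0.0103; -0.0103 0.4713]  K=[-0.6278 0.0715; -0.2140 0.3158]  nu=[-0.4729, 0.5284]  x^+=[3.9736, 3.6181]  P^+=[0.2480 0.0763; 0.0763 0.6458]
step 2: x^-=[5.2038, 3.6181]  P^-=[0.5545 0.2828; 0.2828 0.8458]  H_jac=[0.4719 0.0000; 0.0000 0.4587]  S=[0.4735 0.0862; 0.0862 0.6179]  K=[0.5278 0.1363; 0.1719 0.6038]  nu=[1.7617, 0.6786]  x^+=[6.2261, 4.3307]  P^+=[0.3987 0.1595; 0.1595 0.5886]
step 3: x^-=[7.6985, 4.3307]  P^-=[0.7552 0.3466; 0.3466 0.7886]  H_jac=[0.1548 0.0000; 0.0000 0.9280]  S=[0.3681 0.0748; 0.0748 1.1192]  K=[0.2628 0.2699; 0.0131 0.6530]  nu=[0.0021, 1.8625]  x^+=[8.2017, 5.5470]  P^+=[0.6377 0.1350; 0.1350 0.3100]

x_post = [8.2017, 5.5470]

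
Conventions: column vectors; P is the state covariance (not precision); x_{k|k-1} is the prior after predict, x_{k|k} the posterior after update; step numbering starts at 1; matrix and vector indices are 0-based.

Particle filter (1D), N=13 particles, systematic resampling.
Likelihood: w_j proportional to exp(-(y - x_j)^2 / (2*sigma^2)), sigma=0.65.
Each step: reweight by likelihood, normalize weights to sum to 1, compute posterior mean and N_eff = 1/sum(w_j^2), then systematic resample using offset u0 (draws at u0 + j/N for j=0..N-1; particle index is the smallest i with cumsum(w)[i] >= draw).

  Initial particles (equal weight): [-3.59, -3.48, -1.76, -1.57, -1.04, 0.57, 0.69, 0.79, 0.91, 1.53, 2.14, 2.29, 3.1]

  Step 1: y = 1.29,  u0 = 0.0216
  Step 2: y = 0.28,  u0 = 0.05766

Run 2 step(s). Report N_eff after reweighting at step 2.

N_eff = 9.0364

step 1: w=[0.0000, 0.0000, 0.0000, 0.0000, 0.0004, 0.1211, 0.1461, 0.1664, 0.1886, 0.2090, 0.0952, 0.0685, 0.0046]  mean=1.1673  Neff=6.3794  idx=[5, 5, 6, 6, 7, 7, 8, 8, 9, 9, 9, 10, 11]
step 2: w=[0.1358, 0.1358, 0.1229, 0.1229, 0.1102, 0.1102, 0.0938, 0.0938, 0.0236, 0.0236, 0.0236, 0.0025, 0.0013]  mean=0.7858  Neff=9.0364  idx=[0, 0, 1, 2, 2, 3, 4, 4, 5, 6, 6, 7, 10]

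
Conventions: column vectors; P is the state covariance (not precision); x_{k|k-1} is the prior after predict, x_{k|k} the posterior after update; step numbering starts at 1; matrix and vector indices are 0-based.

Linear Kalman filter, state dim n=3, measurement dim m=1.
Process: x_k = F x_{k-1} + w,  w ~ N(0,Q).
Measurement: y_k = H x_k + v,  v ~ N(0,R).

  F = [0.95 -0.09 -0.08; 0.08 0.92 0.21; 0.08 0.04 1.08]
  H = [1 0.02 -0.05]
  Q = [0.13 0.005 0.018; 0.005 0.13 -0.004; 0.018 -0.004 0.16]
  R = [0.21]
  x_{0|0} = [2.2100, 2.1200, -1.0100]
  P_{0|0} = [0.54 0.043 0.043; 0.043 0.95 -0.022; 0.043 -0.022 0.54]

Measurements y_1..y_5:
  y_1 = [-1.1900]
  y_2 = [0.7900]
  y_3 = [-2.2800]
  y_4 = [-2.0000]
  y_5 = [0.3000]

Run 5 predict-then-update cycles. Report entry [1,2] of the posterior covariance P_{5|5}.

step 1: x^-=[1.9895, 1.9151, -0.8292]  P^-=[0.6143 0.0059 0.0563; 0.0059 0.9606 0.1426; 0.0563 0.1426 0.8006]  S=[0.8210]  K=[0.7449; 0.0219; 0.0233]  nu=[-3.2593]  x^+=[-0.4385, 1.8436, -0.9053]  P^+=[0.1587 -0.0075 0.0421; -0.0075 0.9602 0.1422; 0.0421 0.1422 0.8002]
step 2: x^-=[-0.5100, 1.4710, -0.9390]  P^-=[0.2831 -0.0874 -0.0141; -0.0874 1.0343 0.3600; -0.0141 0.3600 1.1154]  S=[0.4935]  K=[0.5715; -0.1717; -0.1271]  nu=[1.2237]  x^+=[0.1893, 1.2609, -1.0945]  P^+=[0.1219 -0.0390 0.0217; -0.0390 1.0197 0.3493; 0.0217 0.3493 1.1074]
step 3: x^-=[0.1539, 0.9453, -1.1165]  P^-=[0.2637 -0.1507 -0.0862; -0.1507 1.1727 0.6347; -0.0862 0.6347 1.4878]  S=[0.4793]  K=[0.5530; -0.3317; -0.3087]  nu=[-2.5086]  x^+=[-1.2334, 1.7774, -0.3422]  P^+=[0.1172 -0.0628 -0.0044; -0.0628 1.1199 0.5856; -0.0044 0.5856 1.4421]
step 4: x^-=[-1.3043, 1.4647, -0.3971]  P^-=[0.2739 -0.2125 -0.1670; -0.2125 1.3592 0.9466; -0.1670 0.9466 1.8941]  S=[0.4955]  K=[0.5611; -0.4695; -0.4899]  nu=[-0.7448]  x^+=[-1.7222, 1.8144, -0.0322]  P^+=[0.1179 -0.0820 -0.0308; -0.0820 1.2499 0.8326; -0.0308 0.8326 1.7751]
step 5: x^-=[-1.7968, 1.5247, -0.1000]  P^-=[0.2886 -0.2734 -0.2484; -0.2734 1.5756 1.2701; -0.2484 1.2701 2.2994]  S=[0.5163]  K=[0.5724; -0.5914; -0.6546]  nu=[2.0613]  x^+=[-0.6169, 0.3056, -1.4493]  P^+=[0.1194 -0.0986 -0.0550; -0.0986 1.3950 1.0703; -0.0550 1.0703 2.0782]

P_post[1,2] = 1.0703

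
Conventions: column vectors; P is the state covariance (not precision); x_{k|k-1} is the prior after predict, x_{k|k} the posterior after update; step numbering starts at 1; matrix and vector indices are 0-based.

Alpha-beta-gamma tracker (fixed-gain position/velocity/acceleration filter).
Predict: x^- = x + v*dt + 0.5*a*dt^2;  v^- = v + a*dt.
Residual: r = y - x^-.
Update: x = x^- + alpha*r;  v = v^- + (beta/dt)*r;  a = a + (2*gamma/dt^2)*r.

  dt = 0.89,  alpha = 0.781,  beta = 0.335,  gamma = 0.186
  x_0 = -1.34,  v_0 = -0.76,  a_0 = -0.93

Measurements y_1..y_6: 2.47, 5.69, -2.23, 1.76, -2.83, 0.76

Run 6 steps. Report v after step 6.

step 1: x_pred=-2.3847  r=4.8547  x^+=1.4068  v^+=0.2396  a^+=1.3500
step 2: x_pred=2.1547  r=3.5353  x^+=4.9158  v^+=2.7718  a^+=3.0103
step 3: x_pred=8.5749  r=-10.8049  x^+=0.1363  v^+=1.3839  a^+=-2.0641
step 4: x_pred=0.5504  r=1.2096  x^+=1.4951  v^+=0.0021  a^+=-1.4961
step 5: x_pred=0.9045  r=-3.7345  x^+=-2.0122  v^+=-2.7351  a^+=-3.2499
step 6: x_pred=-5.7335  r=6.4935  x^+=-0.6621  v^+=-3.1833  a^+=-0.2003

v_post = -3.1833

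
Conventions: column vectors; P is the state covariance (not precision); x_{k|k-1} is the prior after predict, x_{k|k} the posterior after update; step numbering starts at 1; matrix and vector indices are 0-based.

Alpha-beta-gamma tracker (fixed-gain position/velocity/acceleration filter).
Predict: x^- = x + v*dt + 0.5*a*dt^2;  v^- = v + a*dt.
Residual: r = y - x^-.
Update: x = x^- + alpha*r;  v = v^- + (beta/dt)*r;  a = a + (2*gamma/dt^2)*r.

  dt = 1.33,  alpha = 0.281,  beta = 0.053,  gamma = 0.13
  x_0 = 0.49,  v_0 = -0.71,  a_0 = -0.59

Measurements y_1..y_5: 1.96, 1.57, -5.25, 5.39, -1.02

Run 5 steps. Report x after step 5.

x_post = -1.3028

step 1: x_pred=-0.9761  r=2.9361  x^+=-0.1511  v^+=-1.3777  a^+=-0.1584
step 2: x_pred=-2.1235  r=3.6935  x^+=-1.0857  v^+=-1.4412  a^+=0.3845
step 3: x_pred=-2.6625  r=-2.5875  x^+=-3.3896  v^+=-1.0330  a^+=0.0041
step 4: x_pred=-4.7598  r=10.1498  x^+=-1.9077  v^+=-0.6231  a^+=1.4960
step 5: x_pred=-1.4133  r=0.3933  x^+=-1.3028  v^+=1.3823  a^+=1.5538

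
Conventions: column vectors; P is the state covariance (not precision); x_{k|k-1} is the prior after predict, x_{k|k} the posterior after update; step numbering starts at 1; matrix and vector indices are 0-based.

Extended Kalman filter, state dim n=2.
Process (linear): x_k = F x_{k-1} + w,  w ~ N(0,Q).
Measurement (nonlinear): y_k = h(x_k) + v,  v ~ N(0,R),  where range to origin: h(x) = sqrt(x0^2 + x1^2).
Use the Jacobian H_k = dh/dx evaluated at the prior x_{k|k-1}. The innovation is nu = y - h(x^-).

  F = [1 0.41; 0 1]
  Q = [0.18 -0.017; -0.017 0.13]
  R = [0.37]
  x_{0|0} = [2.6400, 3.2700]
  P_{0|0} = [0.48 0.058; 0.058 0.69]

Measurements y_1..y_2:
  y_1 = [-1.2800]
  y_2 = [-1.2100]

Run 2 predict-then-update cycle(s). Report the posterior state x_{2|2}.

step 1: x^-=[3.9807, 3.2700]  P^-=[0.8235 0.3239; 0.3239 0.8200]  H_jac=[0.7727 0.6348]  S=[1.5099]  K=[0.5576; 0.5105]  nu=[-6.4316]  x^+=[0.3941, -0.0133]  P^+=[0.3540 -0.1059; -0.1059 0.4265]
step 2: x^-=[0.3887, -0.0133]  P^-=[0.5189 0.0519; 0.0519 0.5565]  H_jac=[0.9994 -0.0343]  S=[0.8854]  K=[0.5837; 0.0371]  nu=[-1.5989]  x^+=[-0.5446, -0.0726]  P^+=[0.2172 0.0328; 0.0328 0.5553]

x_post = [-0.5446, -0.0726]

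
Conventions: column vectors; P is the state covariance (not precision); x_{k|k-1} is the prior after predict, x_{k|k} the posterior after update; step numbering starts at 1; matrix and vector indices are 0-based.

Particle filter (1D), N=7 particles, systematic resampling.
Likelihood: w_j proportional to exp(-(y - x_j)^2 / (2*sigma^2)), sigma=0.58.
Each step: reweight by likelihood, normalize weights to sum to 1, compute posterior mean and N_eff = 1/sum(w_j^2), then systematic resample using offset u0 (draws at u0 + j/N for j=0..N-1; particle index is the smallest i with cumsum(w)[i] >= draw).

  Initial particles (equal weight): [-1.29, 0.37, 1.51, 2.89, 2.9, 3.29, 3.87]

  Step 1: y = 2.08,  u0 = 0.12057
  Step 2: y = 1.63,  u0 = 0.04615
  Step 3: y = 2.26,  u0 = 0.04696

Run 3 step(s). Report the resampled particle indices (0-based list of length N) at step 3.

resampled_idx = [0, 1, 2, 3, 4, 5, 6]

step 1: w=[0.0000, 0.0087, 0.4121, 0.2519, 0.2459, 0.0758, 0.0057]  mean=2.3379  Neff=3.3381  idx=[2, 2, 2, 3, 4, 4, 5]
step 2: w=[0.3031, 0.3031, 0.3031, 0.0292, 0.0282, 0.0282, 0.0052]  mean=1.6378  Neff=3.5964  idx=[0, 0, 1, 1, 2, 2, 2]
step 3: w=[0.1429, 0.1429, 0.1429, 0.1429, 0.1429, 0.1429, 0.1429]  mean=1.5100  Neff=7.0000  idx=[0, 1, 2, 3, 4, 5, 6]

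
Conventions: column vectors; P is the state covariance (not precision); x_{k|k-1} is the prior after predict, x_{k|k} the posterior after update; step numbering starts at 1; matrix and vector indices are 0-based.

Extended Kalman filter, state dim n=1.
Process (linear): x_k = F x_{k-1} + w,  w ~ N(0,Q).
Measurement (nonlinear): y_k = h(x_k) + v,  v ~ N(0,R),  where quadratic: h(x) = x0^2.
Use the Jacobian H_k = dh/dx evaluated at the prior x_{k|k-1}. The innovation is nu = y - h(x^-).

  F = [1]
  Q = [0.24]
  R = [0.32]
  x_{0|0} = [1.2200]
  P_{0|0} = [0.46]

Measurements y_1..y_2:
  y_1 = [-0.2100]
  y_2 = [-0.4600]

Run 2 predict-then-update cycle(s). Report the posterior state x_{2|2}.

step 1: x^-=[1.2200]  P^-=[0.7000]  H_jac=[2.4400]  S=[4.4875]  K=[0.3806]  nu=[-1.6984]  x^+=[0.5736]  P^+=[0.0499]
step 2: x^-=[0.5736]  P^-=[0.2899]  H_jac=[1.1471]  S=[0.7015]  K=[0.4741]  nu=[-0.7890]  x^+=[0.1995]  P^+=[0.1322]

x_post = [0.1995]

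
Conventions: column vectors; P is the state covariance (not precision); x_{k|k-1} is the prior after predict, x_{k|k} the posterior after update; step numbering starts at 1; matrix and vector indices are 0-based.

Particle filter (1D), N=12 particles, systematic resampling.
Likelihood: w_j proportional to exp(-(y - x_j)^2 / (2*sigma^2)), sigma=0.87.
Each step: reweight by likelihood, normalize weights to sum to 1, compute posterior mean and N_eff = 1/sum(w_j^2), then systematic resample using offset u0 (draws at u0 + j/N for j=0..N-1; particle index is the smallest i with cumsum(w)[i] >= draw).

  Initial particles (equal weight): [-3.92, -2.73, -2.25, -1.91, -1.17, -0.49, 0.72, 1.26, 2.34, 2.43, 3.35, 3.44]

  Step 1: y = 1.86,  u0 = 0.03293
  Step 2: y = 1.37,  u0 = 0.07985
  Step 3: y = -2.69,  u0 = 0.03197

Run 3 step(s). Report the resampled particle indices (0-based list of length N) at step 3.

step 1: w=[0.0000, 0.0000, 0.0000, 0.0000, 0.0007, 0.0078, 0.1273, 0.2368, 0.2580, 0.2424, 0.0693, 0.0577]  mean=2.0086  Neff=4.8601  idx=[6, 6, 7, 7, 7, 8, 8, 8, 9, 9, 9, 11]
step 2: w=[0.0997, 0.0997, 0.1307, 0.1307, 0.1307, 0.0708, 0.0708, 0.0708, 0.0627, 0.0627, 0.0627, 0.0078]  mean=1.6188  Neff=10.1972  idx=[0, 1, 2, 2, 3, 4, 4, 6, 7, 8, 9, 11]
step 3: w=[0.4233, 0.4233, 0.0306, 0.0306, 0.0306, 0.0306, 0.0306, 0.0001, 0.0001, 0.0000, 0.0000, 0.0000]  mean=0.8030  Neff=2.7544  idx=[0, 0, 0, 0, 0, 1, 1, 1, 1, 1, 2, 5]

resampled_idx = [0, 0, 0, 0, 0, 1, 1, 1, 1, 1, 2, 5]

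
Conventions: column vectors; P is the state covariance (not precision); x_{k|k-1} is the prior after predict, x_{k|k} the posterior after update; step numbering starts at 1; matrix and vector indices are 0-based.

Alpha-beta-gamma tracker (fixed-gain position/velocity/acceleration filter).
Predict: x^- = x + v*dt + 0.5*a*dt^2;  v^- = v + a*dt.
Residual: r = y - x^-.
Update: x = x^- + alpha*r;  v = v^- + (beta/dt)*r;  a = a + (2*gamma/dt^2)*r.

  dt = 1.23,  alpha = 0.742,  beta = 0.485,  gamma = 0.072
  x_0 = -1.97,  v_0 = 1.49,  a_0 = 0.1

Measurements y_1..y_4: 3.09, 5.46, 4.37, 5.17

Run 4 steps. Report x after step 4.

x_post = 5.7354

step 1: x_pred=-0.0617  r=3.1517  x^+=2.2769  v^+=2.8557  a^+=0.4000
step 2: x_pred=6.0920  r=-0.6320  x^+=5.6231  v^+=3.0985  a^+=0.3398
step 3: x_pred=9.6913  r=-5.3213  x^+=5.7429  v^+=1.4183  a^+=-0.1667
step 4: x_pred=7.3613  r=-2.1913  x^+=5.7354  v^+=0.3492  a^+=-0.3752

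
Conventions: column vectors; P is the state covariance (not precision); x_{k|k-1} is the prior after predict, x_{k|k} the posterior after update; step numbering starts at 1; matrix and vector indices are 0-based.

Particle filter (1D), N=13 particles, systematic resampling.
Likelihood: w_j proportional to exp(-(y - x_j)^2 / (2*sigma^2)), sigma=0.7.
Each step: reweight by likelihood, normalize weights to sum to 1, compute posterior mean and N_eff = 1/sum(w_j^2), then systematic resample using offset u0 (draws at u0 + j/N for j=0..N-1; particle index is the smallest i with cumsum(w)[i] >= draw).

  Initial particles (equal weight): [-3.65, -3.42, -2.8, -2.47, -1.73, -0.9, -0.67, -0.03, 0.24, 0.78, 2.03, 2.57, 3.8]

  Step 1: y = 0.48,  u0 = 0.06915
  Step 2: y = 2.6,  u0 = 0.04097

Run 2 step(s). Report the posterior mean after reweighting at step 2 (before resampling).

step 1: w=[0.0000, 0.0000, 0.0000, 0.0000, 0.0022, 0.0458, 0.0829, 0.2451, 0.3013, 0.2915, 0.0275, 0.0037, 0.0000]  mean=0.2571  Neff=4.0724  idx=[6, 7, 7, 7, 8, 8, 8, 8, 9, 9, 9, 9, 10]
step 2: w=[0.0000, 0.0010, 0.0010, 0.0010, 0.0039, 0.0039, 0.0039, 0.0039, 0.0391, 0.0391, 0.0391, 0.0391, 0.8249]  mean=1.8002  Neff=1.4564  idx=[8, 10, 12, 12, 12, 12, 12, 12, 12, 12, 12, 12, 12]

post_mean = 1.8002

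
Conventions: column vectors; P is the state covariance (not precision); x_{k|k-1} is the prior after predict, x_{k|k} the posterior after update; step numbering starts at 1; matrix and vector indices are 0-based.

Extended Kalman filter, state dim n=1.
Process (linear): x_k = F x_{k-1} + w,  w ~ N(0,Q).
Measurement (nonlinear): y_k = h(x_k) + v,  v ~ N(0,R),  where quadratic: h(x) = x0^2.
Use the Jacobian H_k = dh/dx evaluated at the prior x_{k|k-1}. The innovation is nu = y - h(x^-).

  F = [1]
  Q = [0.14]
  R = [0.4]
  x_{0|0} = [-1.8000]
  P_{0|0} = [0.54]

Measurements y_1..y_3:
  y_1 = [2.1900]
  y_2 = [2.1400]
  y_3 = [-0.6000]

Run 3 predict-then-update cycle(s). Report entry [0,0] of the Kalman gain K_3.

step 1: x^-=[-1.8000]  P^-=[0.6800]  H_jac=[-3.6000]  S=[9.2128]  K=[-0.2657]  nu=[-1.0500]  x^+=[-1.5210]  P^+=[0.0295]
step 2: x^-=[-1.5210]  P^-=[0.1695]  H_jac=[-3.0420]  S=[1.9687]  K=[-0.2619]  nu=[-0.1734]  x^+=[-1.4756]  P^+=[0.0344]
step 3: x^-=[-1.4756]  P^-=[0.1744]  H_jac=[-2.9511]  S=[1.9193]  K=[-0.2682]  nu=[-2.7773]  x^+=[-0.7306]  P^+=[0.0364]

K[0,0] = -0.2682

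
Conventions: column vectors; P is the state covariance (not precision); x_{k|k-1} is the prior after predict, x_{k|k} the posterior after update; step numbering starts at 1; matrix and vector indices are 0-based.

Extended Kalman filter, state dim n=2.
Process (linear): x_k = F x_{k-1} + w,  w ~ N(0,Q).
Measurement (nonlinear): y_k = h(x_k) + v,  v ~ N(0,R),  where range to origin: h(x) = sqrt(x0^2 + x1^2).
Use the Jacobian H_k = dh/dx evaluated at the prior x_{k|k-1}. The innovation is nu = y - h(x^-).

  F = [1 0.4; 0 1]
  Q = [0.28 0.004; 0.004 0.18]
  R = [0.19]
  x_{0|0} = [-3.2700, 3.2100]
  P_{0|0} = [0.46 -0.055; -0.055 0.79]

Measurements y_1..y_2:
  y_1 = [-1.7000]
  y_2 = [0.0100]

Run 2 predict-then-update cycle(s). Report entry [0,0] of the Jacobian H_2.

H_jac[0,0] = -0.7303

step 1: x^-=[-1.9860, 3.2100]  P^-=[0.8224 0.2650; 0.2650 0.9700]  H_jac=[-0.5261 0.8504]  S=[0.8820]  K=[-0.2351; 0.7772]  nu=[-5.4747]  x^+=[-0.6990, -1.0447]  P^+=[0.7737 0.4261; 0.4261 0.4373]
step 2: x^-=[-1.1169, -1.0447]  P^-=[1.4645 0.6050; 0.6050 0.6173]  H_jac=[-0.7303 -0.6831]  S=[1.8629]  K=[-0.7960; -0.4636]  nu=[-1.5194]  x^+=[0.0925, -0.3404]  P^+=[0.2841 -0.0824; -0.0824 0.2170]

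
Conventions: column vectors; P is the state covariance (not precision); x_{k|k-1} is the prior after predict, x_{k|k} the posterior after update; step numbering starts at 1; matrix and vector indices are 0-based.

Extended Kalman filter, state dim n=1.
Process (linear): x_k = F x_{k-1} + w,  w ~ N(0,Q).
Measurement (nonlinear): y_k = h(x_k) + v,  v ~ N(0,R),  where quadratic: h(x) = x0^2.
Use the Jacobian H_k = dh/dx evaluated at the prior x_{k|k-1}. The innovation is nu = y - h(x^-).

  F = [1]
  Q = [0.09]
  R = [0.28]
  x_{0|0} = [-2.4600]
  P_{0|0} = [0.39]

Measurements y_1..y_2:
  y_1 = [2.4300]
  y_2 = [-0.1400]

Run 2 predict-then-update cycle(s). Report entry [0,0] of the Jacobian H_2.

step 1: x^-=[-2.4600]  P^-=[0.4800]  H_jac=[-4.9200]  S=[11.8991]  K=[-0.1985]  nu=[-3.6216]  x^+=[-1.7412]  P^+=[0.0113]
step 2: x^-=[-1.7412]  P^-=[0.1013]  H_jac=[-3.4824]  S=[1.5084]  K=[-0.2339]  nu=[-3.1719]  x^+=[-0.9995]  P^+=[0.0188]

H_jac[0,0] = -3.4824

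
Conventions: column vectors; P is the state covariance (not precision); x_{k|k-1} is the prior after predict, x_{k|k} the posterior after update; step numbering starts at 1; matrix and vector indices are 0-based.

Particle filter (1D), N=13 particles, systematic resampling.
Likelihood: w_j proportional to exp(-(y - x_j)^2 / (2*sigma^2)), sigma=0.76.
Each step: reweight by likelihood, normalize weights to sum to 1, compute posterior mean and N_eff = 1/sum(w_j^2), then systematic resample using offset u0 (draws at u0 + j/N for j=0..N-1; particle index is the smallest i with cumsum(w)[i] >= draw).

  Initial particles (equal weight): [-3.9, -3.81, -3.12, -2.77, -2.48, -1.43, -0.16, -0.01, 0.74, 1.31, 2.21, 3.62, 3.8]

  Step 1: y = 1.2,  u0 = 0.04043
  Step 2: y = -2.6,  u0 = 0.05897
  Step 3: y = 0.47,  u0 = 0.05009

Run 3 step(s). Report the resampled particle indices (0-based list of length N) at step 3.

step 1: w=[0.0000, 0.0000, 0.0000, 0.0000, 0.0000, 0.0009, 0.0739, 0.1031, 0.3049, 0.3624, 0.1514, 0.0023, 0.0011]  mean=1.0332  Neff=3.7974  idx=[6, 7, 8, 8, 8, 8, 9, 9, 9, 9, 9, 10, 10]
step 2: w=[0.6385, 0.3323, 0.0071, 0.0071, 0.0071, 0.0071, 0.0002, 0.0002, 0.0002, 0.0002, 0.0002, 0.0000, 0.0000]  mean=-0.0833  Neff=1.9296  idx=[0, 0, 0, 0, 0, 0, 0, 0, 1, 1, 1, 1, 3]
step 3: w=[0.0717, 0.0717, 0.0717, 0.0717, 0.0717, 0.0717, 0.0717, 0.0717, 0.0828, 0.0828, 0.0828, 0.0828, 0.0949]  mean=-0.0249  Neff=12.8859  idx=[0, 1, 2, 3, 4, 6, 7, 8, 9, 10, 10, 11, 12]

resampled_idx = [0, 1, 2, 3, 4, 6, 7, 8, 9, 10, 10, 11, 12]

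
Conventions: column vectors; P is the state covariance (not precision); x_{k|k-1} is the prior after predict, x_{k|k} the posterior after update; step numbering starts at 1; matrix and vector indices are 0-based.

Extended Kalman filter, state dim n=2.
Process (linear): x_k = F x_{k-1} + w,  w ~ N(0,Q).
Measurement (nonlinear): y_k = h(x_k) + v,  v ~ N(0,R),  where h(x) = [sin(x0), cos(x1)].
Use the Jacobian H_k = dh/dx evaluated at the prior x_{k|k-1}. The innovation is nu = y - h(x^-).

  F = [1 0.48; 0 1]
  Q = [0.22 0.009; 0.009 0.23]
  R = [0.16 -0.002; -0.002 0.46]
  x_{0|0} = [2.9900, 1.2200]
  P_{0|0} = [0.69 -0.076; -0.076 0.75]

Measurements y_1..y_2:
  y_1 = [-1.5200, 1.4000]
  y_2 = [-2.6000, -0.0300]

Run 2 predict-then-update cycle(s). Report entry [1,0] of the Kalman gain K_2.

K[1,0] = 0.0922

step 1: x^-=[3.5756, 1.2200]  P^-=[1.0098 0.2930; 0.2930 0.9800]  H_jac=[-0.9073 0.0000; 0.0000 -0.9391]  S=[0.9913 0.2476; 0.2476 1.3243]  K=[-0.9151 -0.0366; -0.0992 -0.6764]  nu=[-1.0995, 1.0564]  x^+=[4.5431, 0.6145]  P^+=[0.1613 0.0160; 0.0160 0.3311]
step 2: x^-=[4.8380, 0.6145]  P^-=[0.4730 0.1839; 0.1839 0.5611]  H_jac=[0.1253 0.0000; 0.0000 -0.5766]  S=[0.1674 -0.0153; -0.0153 0.6465]  K=[0.3398 -0.1560; 0.0922 -0.4982]  nu=[-1.6079, -0.8470]  x^+=[4.4239, 0.8883]  P^+=[0.4363 0.1256; 0.1256 0.3978]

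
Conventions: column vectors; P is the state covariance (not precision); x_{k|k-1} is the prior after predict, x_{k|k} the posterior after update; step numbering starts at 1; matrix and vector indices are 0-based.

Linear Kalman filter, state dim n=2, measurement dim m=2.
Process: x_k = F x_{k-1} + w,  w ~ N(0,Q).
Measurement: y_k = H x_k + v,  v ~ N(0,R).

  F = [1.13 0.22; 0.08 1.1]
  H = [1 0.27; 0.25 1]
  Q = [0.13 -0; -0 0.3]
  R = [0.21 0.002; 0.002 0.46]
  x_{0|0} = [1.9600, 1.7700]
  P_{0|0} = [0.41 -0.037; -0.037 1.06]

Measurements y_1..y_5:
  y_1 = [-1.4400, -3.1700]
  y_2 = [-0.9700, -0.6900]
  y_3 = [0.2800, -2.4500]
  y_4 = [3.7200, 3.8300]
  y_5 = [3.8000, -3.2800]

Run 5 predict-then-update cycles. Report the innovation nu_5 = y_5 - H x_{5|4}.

step 1: x^-=[2.6042, 2.1038]  P^-=[0.6864 0.2469; 0.2469 1.5787]  S=[1.1449 0.8635; 0.8635 2.2051]  K=[0.7304 -0.0962; 0.0382 0.7290]  nu=[-4.6122, -5.9249]  x^+=[-0.1945, -2.3915]  P^+=[0.1767 -0.0869; -0.0869 0.3571]
step 2: x^-=[-0.7459, -2.6462]  P^-=[0.3296 -0.0072; -0.0072 0.7180]  S=[0.5881 0.2706; 0.2706 1.1950]  K=[0.5897 -0.0706; 0.0465 0.5888]  nu=[0.4904, 2.1427]  x^+=[-0.6080, -1.3618]  P^+=[0.1417 -0.0667; -0.0667 0.2876]
step 3: x^-=[-0.9866, -1.5466]  P^-=[0.2917 -0.0017; -0.0017 0.6372]  S=[0.5472 0.2452; 0.2452 1.1146]  K=[0.5586 -0.0590; 0.0614 0.5578]  nu=[1.6842, -0.6567]  x^+=[-0.0071, -1.8095]  P^+=[0.1332 -0.0593; -0.0593 0.2715]
step 4: x^-=[-0.4061, -1.9911]  P^-=[0.2837 0.0030; 0.0030 0.6190]  S=[0.5405 0.2433; 0.2433 1.0982]  K=[0.5511 -0.0548; 0.0675 0.5494]  nu=[4.6637, 5.9226]  x^+=[1.8399, 1.5773]  P^+=[0.1310 -0.0568; -0.0568 0.2670]
step 5: x^-=[2.4261, 1.8823]  P^-=[0.2819 0.0048; 0.0048 0.6140]  S=[0.5393 0.2434; 0.2434 1.0940]  K=[0.5493 -0.0534; 0.0695 0.5468]  nu=[0.8657, -5.7688]  x^+=[3.2094, -1.2122]  P^+=[0.1304 -0.0560; -0.0560 0.2657]

innov = [0.8657, -5.7688]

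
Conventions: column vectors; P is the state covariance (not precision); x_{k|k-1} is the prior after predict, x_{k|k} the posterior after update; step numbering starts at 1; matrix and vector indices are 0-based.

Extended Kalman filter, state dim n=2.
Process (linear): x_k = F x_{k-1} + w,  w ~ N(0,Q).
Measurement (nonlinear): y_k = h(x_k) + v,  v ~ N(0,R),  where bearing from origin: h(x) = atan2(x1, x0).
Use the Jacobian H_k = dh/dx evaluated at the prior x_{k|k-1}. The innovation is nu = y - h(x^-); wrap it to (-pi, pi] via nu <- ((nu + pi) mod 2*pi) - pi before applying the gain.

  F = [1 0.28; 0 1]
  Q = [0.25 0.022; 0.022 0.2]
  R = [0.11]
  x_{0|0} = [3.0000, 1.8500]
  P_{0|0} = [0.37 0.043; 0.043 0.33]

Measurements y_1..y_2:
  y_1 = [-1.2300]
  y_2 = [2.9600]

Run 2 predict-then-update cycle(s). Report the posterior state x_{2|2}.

x_post = [5.1025, 3.4215]

step 1: x^-=[3.5180, 1.8500]  P^-=[0.6700 0.1574; 0.1574 0.5300]  H_jac=[-0.1171 0.2227]  S=[0.1373]  K=[-0.3162; 0.7255]  nu=[-1.7141]  x^+=[4.0600, 0.6063]  P^+=[0.6562 0.1889; 0.1889 0.4577]
step 2: x^-=[4.2298, 0.6063]  P^-=[1.0479 0.3391; 0.3391 0.6577]  H_jac=[-0.0332 0.2317]  S=[0.1412]  K=[0.3097; 0.9991]  nu=[2.8176]  x^+=[5.1025, 3.4215]  P^+=[1.0343 0.2953; 0.2953 0.5168]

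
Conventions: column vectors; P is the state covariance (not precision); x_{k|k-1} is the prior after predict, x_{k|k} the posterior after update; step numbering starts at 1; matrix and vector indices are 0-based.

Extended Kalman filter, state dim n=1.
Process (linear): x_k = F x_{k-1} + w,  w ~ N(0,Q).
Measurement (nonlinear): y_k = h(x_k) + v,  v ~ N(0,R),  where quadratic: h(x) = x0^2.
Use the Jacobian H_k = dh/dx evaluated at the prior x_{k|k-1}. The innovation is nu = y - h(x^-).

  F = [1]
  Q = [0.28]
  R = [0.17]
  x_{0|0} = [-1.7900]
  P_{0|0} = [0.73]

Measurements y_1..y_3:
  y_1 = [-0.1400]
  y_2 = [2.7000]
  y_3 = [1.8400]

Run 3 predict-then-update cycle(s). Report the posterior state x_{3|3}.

x_post = [-1.4280]

step 1: x^-=[-1.7900]  P^-=[1.0100]  H_jac=[-3.5800]  S=[13.1146]  K=[-0.2757]  nu=[-3.3441]  x^+=[-0.8680]  P^+=[0.0131]
step 2: x^-=[-0.8680]  P^-=[0.2931]  H_jac=[-1.7360]  S=[1.0533]  K=[-0.4831]  nu=[1.9466]  x^+=[-1.8083]  P^+=[0.0473]
step 3: x^-=[-1.8083]  P^-=[0.3273]  H_jac=[-3.6166]  S=[4.4512]  K=[-0.2659]  nu=[-1.4300]  x^+=[-1.4280]  P^+=[0.0125]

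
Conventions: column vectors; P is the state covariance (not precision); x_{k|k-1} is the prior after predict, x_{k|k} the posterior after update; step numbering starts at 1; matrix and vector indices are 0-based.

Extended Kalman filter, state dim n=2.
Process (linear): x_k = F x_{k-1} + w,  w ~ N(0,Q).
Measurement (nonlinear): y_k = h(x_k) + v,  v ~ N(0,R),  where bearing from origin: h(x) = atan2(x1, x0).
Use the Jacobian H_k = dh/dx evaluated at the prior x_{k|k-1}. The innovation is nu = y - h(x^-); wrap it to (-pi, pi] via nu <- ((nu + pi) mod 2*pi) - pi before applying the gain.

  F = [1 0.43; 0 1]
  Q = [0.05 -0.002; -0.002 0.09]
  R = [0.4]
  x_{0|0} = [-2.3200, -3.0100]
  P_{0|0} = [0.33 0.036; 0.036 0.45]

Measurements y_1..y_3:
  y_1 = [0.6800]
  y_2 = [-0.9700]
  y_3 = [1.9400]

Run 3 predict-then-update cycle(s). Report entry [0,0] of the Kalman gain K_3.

K[0,0] = 0.0205

step 1: x^-=[-3.6143, -3.0100]  P^-=[0.4942 0.2275; 0.2275 0.5400]  H_jac=[0.1361 -0.1634]  S=[0.4134]  K=[0.0727; -0.1385]  nu=[3.1272]  x^+=[-3.3869, -3.4432]  P^+=[0.4920 0.2317; 0.2317 0.5321]
step 2: x^-=[-4.8674, -3.4432]  P^-=[0.8396 0.4585; 0.4585 0.6221]  H_jac=[0.0969 -0.1369]  S=[0.4074]  K=[0.0455; -0.1001]  nu=[1.5559]  x^+=[-4.7966, -3.5989]  P^+=[0.8387 0.4603; 0.4603 0.6180]
step 3: x^-=[-6.3441, -3.5989]  P^-=[1.3989 0.7240; 0.7240 0.7080]  H_jac=[0.0676 -0.1193]  S=[0.4048]  K=[0.0205; -0.0876]  nu=[-1.7176]  x^+=[-6.3793, -3.4485]  P^+=[1.3987 0.7248; 0.7248 0.7049]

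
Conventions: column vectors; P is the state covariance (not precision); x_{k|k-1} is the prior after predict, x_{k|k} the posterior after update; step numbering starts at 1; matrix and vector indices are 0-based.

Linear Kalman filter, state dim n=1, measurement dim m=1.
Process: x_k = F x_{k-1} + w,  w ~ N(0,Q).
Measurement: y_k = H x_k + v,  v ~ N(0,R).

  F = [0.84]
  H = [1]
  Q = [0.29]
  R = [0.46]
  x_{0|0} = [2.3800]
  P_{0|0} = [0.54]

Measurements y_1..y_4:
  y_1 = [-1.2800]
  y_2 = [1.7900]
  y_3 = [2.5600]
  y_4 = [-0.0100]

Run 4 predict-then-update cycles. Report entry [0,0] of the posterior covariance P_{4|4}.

P_post[0,0] = 0.2279

step 1: x^-=[1.9992]  P^-=[0.6710]  S=[1.1310]  K=[0.5933]  nu=[-3.2792]  x^+=[0.0537]  P^+=[0.2729]
step 2: x^-=[0.0451]  P^-=[0.4826]  S=[0.9426]  K=[0.5120]  nu=[1.7449]  x^+=[0.9384]  P^+=[0.2355]
step 3: x^-=[0.7883]  P^-=[0.4562]  S=[0.9162]  K=[0.4979]  nu=[1.7717]  x^+=[1.6704]  P^+=[0.2290]
step 4: x^-=[1.4032]  P^-=[0.4516]  S=[0.9116]  K=[0.4954]  nu=[-1.4132]  x^+=[0.7031]  P^+=[0.2279]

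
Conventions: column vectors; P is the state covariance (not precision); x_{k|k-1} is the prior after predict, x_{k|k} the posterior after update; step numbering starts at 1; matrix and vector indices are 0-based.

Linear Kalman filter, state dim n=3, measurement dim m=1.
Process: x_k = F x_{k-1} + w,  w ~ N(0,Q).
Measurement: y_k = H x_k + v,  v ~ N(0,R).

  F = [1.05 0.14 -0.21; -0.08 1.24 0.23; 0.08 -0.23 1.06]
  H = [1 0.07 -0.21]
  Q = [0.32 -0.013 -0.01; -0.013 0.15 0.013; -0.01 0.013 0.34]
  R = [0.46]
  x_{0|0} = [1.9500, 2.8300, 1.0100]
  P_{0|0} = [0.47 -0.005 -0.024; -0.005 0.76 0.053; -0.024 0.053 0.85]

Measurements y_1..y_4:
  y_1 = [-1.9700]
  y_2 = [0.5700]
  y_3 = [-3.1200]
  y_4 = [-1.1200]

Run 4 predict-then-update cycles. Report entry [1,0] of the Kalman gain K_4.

step 1: x^-=[2.2316, 3.5855, 0.5757]  P^-=[0.8966 0.0137 -0.1989; 0.0137 1.3987 0.0683; -0.1989 0.0683 1.3085]  S=[1.5046]  K=[0.6243; 0.0646; -0.3117]  nu=[-4.3317]  x^+=[-0.4726, 3.3056, 1.9258]  P^+=[0.3102 -0.0470 0.0938; -0.0470 1.3924 0.0986; 0.0938 0.0986 1.1624]
step 2: x^-=[-0.4379, 4.5797, 1.2432]  P^-=[0.6795 0.0875 -0.1544; 0.0875 2.4165 0.0100; -0.1544 0.0100 1.6912]  S=[1.3028]  K=[0.5512; 0.1954; -0.3906]  nu=[0.9484]  x^+=[0.0849, 4.7651, 0.8728]  P^+=[0.2837 -0.0528 0.1261; -0.0528 2.3668 0.1094; 0.1261 0.1094 1.4924]
step 3: x^-=[0.5729, 6.1026, -0.1640]  P^-=[0.6675 0.2414 -0.2227; 0.2414 3.9382 -0.1765; -0.2227 -0.1765 2.1139]  S=[1.3725]  K=[0.5327; 0.4037; -0.4947]  nu=[-4.1546]  x^+=[-1.6402, 4.4253, 1.8913]  P^+=[0.2780 -0.0538 0.1390; -0.0538 3.7144 0.0976; 0.1390 0.0976 1.7780]
step 4: x^-=[-1.4998, 6.0536, 0.8557]  P^-=[0.6949 0.4668 -0.3181; 0.4668 6.0184 -0.5071; -0.3181 -0.5071 2.5140]  S=[1.5091]  K=[0.5264; 0.6591; -0.5842]  nu=[0.1358]  x^+=[-1.4284, 6.1430, 0.7764]  P^+=[0.2767 -0.0567 0.1459; -0.0567 5.3629 0.0739; 0.1459 0.0739 1.9990]

K[1,0] = 0.6591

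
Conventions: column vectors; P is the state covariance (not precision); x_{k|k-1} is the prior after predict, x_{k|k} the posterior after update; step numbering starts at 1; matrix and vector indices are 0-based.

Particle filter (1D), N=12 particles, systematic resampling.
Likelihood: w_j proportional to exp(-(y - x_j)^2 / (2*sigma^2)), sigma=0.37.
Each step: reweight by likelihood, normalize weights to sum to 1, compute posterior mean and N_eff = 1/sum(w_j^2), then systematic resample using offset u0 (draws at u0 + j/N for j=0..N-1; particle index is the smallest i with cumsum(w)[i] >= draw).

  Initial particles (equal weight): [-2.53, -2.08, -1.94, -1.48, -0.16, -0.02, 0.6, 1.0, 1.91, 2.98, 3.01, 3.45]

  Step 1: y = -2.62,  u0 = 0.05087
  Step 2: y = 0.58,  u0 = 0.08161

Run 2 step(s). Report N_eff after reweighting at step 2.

step 1: w=[0.6434, 0.2284, 0.1224, 0.0058, 0.0000, 0.0000, 0.0000, 0.0000, 0.0000, 0.0000, 0.0000, 0.0000]  mean=-2.3489  Neff=2.0784  idx=[0, 0, 0, 0, 0, 0, 0, 0, 1, 1, 2, 2]
step 2: w=[0.0000, 0.0000, 0.0000, 0.0000, 0.0000, 0.0000, 0.0000, 0.0000, 0.0330, 0.0330, 0.4670, 0.4670]  mean=-1.9493  Neff=2.2817  idx=[10, 10, 10, 10, 10, 10, 11, 11, 11, 11, 11, 11]

N_eff = 2.2817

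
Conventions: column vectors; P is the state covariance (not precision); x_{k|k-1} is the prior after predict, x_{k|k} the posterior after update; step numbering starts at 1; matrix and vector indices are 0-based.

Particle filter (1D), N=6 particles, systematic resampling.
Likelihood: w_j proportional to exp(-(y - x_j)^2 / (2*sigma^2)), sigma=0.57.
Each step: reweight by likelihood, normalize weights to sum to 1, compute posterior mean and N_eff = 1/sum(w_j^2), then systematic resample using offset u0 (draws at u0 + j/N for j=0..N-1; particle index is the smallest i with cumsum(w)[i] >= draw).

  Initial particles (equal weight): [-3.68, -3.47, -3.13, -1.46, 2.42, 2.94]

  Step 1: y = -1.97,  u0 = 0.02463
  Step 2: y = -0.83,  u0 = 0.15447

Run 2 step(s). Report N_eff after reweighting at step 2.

step 1: w=[0.0132, 0.0374, 0.1503, 0.7990, 0.0000, 0.0000]  mean=-1.8156  Neff=1.5091  idx=[1, 2, 3, 3, 3, 3]
step 2: w=[0.0000, 0.0001, 0.2500, 0.2500, 0.2500, 0.2500]  mean=-1.4602  Neff=4.0012  idx=[2, 3, 3, 4, 5, 5]

N_eff = 4.0012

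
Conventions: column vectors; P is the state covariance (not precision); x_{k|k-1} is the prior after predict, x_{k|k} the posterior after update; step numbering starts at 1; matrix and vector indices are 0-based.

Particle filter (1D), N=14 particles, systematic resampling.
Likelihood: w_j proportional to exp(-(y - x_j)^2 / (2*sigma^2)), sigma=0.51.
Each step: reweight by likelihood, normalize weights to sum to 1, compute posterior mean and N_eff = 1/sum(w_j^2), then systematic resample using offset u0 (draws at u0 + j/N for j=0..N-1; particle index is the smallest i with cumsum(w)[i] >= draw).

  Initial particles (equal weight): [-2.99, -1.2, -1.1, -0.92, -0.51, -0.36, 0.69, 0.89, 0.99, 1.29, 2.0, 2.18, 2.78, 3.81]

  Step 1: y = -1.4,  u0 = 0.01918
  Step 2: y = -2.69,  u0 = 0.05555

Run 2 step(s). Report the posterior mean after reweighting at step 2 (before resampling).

post_mean = -1.1513

step 1: w=[0.0028, 0.3354, 0.3047, 0.2326, 0.0790, 0.0453, 0.0001, 0.0000, 0.0000, 0.0000, 0.0000, 0.0000, 0.0000, 0.0000]  mean=-1.0167  Neff=3.7343  idx=[1, 1, 1, 1, 1, 2, 2, 2, 2, 3, 3, 3, 4, 4]
step 2: w=[0.1291, 0.1291, 0.1291, 0.1291, 0.1291, 0.0714, 0.0714, 0.0714, 0.0714, 0.0223, 0.0223, 0.0223, 0.0010, 0.0010]  mean=-1.1513  Neff=9.5053  idx=[0, 0, 1, 2, 2, 3, 3, 4, 4, 5, 6, 7, 8, 11]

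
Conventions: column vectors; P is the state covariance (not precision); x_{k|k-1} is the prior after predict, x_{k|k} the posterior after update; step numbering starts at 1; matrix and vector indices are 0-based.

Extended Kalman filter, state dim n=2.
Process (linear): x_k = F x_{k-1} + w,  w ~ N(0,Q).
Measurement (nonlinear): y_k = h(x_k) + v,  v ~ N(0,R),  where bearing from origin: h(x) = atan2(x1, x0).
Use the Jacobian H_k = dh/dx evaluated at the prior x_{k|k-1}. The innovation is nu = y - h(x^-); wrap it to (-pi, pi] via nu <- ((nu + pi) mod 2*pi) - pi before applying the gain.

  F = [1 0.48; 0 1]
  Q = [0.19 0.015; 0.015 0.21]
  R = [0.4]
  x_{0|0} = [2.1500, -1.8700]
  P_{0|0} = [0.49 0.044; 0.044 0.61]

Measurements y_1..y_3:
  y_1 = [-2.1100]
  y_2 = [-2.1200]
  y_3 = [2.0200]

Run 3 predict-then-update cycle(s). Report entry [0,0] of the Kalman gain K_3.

K[0,0] = 0.4849

step 1: x^-=[1.2524, -1.8700]  P^-=[0.8628 0.3518; 0.3518 0.8200]  H_jac=[0.3692 0.2472]  S=[0.6319]  K=[0.6417; 0.5263]  nu=[-1.1293]  x^+=[0.5277, -2.4644]  P^+=[0.6026 0.1384; 0.1384 0.6449]
step 2: x^-=[-0.6552, -2.4644]  P^-=[1.0740 0.4629; 0.4629 0.8549]  H_jac=[0.3790 -0.1008]  S=[0.5276]  K=[0.6831; 0.1693]  nu=[-0.2894]  x^+=[-0.8528, -2.5134]  P^+=[0.8278 0.4019; 0.4019 0.8398]
step 3: x^-=[-2.0593, -2.5134]  P^-=[1.5972 0.8200; 0.8200 1.0498]  H_jac=[0.2381 -0.1950]  S=[0.4543]  K=[0.4849; -0.0210]  nu=[-2.0060]  x^+=[-3.0319, -2.4713]  P^+=[1.4904 0.8247; 0.8247 1.0496]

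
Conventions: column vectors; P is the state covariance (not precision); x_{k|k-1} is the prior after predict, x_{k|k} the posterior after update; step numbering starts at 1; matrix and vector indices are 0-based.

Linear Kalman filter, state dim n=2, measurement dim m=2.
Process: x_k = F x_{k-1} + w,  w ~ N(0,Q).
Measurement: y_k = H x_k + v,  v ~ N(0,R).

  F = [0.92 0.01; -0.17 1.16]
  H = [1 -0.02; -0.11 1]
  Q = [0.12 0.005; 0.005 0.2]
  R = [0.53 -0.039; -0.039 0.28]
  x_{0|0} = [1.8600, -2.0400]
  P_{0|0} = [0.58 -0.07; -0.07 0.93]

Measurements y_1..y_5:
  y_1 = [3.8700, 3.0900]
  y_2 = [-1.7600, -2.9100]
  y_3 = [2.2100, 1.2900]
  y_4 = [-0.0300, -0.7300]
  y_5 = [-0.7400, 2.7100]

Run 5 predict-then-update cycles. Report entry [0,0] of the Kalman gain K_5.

step 1: x^-=[1.6908, -2.6826]  P^-=[0.6097 -0.1495; -0.1495 1.4958]  S=[1.1463 -0.2858; -0.2858 1.8160]  K=[0.5254 -0.0366; 0.0532 0.8411]  nu=[2.1255, 5.9586]  x^+=[2.5897, 2.4421]  P^+=[0.2799 0.0001; 0.0001 0.2334]
step 2: x^-=[2.4069, 2.3926]  P^-=[0.3569 -0.0360; -0.0360 0.5222]  S=[0.8886 -0.1248; -0.1248 0.8144]  K=[0.3981 -0.0314; 0.0393 0.6520]  nu=[-4.1191, -5.0378]  x^+=[0.9255, -1.0542]  P^+=[0.2122 -0.0010; -0.0010 0.1809]
step 3: x^-=[0.8409, -1.3802]  P^-=[0.2996 -0.0271; -0.0271 0.4500]  S=[0.8309 -0.1081; -0.1081 0.7396]  K=[0.3575 -0.0290; 0.0369 0.6179]  nu=[1.3415, 2.7627]  x^+=[1.2404, 0.3763]  P^+=[0.1906 -0.0011; -0.0011 0.1714]
step 4: x^-=[1.1449, 0.2257]  P^-=[0.2813 -0.0240; -0.0240 0.4366]  S=[0.8124 -0.1027; -0.1027 0.7253]  K=[0.3434 -0.0271; 0.0370 0.6109]  nu=[-1.1704, -0.8297]  x^+=[0.7655, -0.3244]  P^+=[0.1830 -0.0008; -0.0008 0.1695]
step 5: x^-=[0.7010, -0.5065]  P^-=[0.2749 -0.0226; -0.0226 0.4337]  S=[0.8060 -0.1005; -0.1005 0.7220]  K=[0.3384 -0.0260; 0.0372 0.6093]  nu=[-1.4511, 3.2936]  x^+=[0.1242, 1.4464]  P^+=[0.1804 -0.0006; -0.0006 0.1691]

K[0,0] = 0.3384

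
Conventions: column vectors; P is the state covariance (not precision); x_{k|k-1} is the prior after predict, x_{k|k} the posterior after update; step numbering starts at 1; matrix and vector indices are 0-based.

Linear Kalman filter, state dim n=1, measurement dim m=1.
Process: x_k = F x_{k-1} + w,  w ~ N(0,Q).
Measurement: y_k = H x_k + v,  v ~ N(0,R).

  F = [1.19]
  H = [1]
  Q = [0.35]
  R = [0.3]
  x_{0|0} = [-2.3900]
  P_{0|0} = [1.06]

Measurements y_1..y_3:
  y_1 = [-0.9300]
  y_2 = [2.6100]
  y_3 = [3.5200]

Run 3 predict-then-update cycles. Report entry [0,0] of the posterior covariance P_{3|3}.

P_post[0,0] = 0.2052

step 1: x^-=[-2.8441]  P^-=[1.8511]  S=[2.1511]  K=[0.8605]  nu=[1.9141]  x^+=[-1.1970]  P^+=[0.2582]
step 2: x^-=[-1.4244]  P^-=[0.7156]  S=[1.0156]  K=[0.7046]  nu=[4.0344]  x^+=[1.4183]  P^+=[0.2114]
step 3: x^-=[1.6877]  P^-=[0.6493]  S=[0.9493]  K=[0.6840]  nu=[1.8323]  x^+=[2.9410]  P^+=[0.2052]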